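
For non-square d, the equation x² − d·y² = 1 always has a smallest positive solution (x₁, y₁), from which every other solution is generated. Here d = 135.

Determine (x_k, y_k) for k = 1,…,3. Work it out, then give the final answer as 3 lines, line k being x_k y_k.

244 21
119071 10248
58106404 5001003

√135 = [11; 1,1,1,1,1,1,1,22, …], period ℓ=8 (even) → k=7
k=0  a_k=11  p_k/q_k = 11/1
…
k=4  a_k=1  p_k/q_k = 58/5
k=5  a_k=1  p_k/q_k = 93/8
k=6  a_k=1  p_k/q_k = 151/13
k=7  a_k=1  p_k/q_k = 244/21
→ (244, 21).  Check: 244²=59536, 135·21²=59535, difference 1.
n=2: (244,21)∘(244,21) = (244·244+135·21·21, 244·21+21·244) = (119071,10248)
n=3: (119071,10248)∘(244,21) = (244·119071+135·21·10248, 244·10248+21·119071) = (58106404,5001003)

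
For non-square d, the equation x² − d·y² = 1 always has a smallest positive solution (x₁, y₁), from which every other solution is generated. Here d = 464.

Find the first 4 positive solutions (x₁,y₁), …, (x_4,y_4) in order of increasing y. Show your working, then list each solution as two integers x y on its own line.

9801 455
192119201 8918910
3765920568201 174828473365
73819574785756801 3426987725981820

√464 = [21; 1,1,5,1,1,1,5,1,1,42, …], period ℓ=10 (even) → k=9
step 0: (21, 1)  from 21·(1,0) + (0,1)
…
step 2: (43, 2)  from 1·(22,1) + (21,1)
step 3: (237, 11)  from 5·(43,2) + (22,1)
step 4: (280, 13)  from 1·(237,11) + (43,2)
step 5: (517, 24)  from 1·(280,13) + (237,11)
step 6: (797, 37)  from 1·(517,24) + (280,13)
…
step 8: (5299, 246)  from 1·(4502,209) + (797,37)
step 9: (9801, 455)  from 1·(5299,246) + (4502,209)
fundamental: x₁=9801, y₁=455  (since 96059601 − 464·207025 = 1)
(x_2, y_2) = (9801·9801 + 464·455·455, 9801·455 + 455·9801) = (192119201, 8918910)
(x_3, y_3) = (9801·192119201 + 464·455·8918910, 9801·8918910 + 455·192119201) = (3765920568201, 174828473365)
(x_4, y_4) = (9801·3765920568201 + 464·455·174828473365, 9801·174828473365 + 455·3765920568201) = (73819574785756801, 3426987725981820)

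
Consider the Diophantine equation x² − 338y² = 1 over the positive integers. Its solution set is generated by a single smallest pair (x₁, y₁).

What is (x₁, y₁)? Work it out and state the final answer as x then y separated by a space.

114243 6214

√338 → a₀=18, period (2,1,1,2,36); ℓ=5 odd so k=9
i=0: a=18 ⇒ p=18, q=1
i=1: a=2 ⇒ p=37, q=2
i=2: a=1 ⇒ p=55, q=3
i=3: a=1 ⇒ p=92, q=5
i=4: a=2 ⇒ p=239, q=13
i=5: a=36 ⇒ p=8696, q=473
i=6: a=2 ⇒ p=17631, q=959
i=7: a=1 ⇒ p=26327, q=1432
i=8: a=1 ⇒ p=43958, q=2391
i=9: a=2 ⇒ p=114243, q=6214
(x₁, y₁) = (114243, 6214);  114243² − 338·6214² = 1 ✓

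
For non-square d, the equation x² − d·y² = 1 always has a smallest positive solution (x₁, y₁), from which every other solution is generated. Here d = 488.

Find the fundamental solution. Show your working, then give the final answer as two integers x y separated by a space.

√488 → a₀=22, period (11,44); ℓ=2 even so k=1
step 0: (22, 1)  from 22·(1,0) + (0,1)
step 1: (243, 11)  from 11·(22,1) + (1,0)
→ (243, 11).  Check: 243²=59049, 488·11²=59048, difference 1.

243 11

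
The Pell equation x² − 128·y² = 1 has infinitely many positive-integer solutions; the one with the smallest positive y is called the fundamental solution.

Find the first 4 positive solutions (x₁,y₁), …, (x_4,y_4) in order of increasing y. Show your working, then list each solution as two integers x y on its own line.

[11; 3,5,3,22] for √128; ℓ=4 ⇒ convergent index 3
step 0: (11, 1)  from 11·(1,0) + (0,1)
…
step 2: (181, 16)  from 5·(34,3) + (11,1)
step 3: (577, 51)  from 3·(181,16) + (34,3)
→ (577, 51).  Check: 577²=332929, 128·51²=332928, difference 1.
(x_2, y_2) = (577·577 + 128·51·51, 577·51 + 51·577) = (665857, 58854)
(x_3, y_3) = (577·665857 + 128·51·58854, 577·58854 + 51·665857) = (768398401, 67917465)
(x_4, y_4) = (577·768398401 + 128·51·67917465, 577·67917465 + 51·768398401) = (886731088897, 78376695756)

577 51
665857 58854
768398401 67917465
886731088897 78376695756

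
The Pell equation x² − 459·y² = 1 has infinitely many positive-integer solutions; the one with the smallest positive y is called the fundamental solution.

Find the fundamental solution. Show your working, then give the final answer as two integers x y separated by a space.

499850 23331

√459 → a₀=21, period (2,2,1,4,21,4,1,2,2,42); ℓ=10 even so k=9
i=0: a=21 ⇒ p=21, q=1
…
i=4: a=4 ⇒ p=707, q=33
…
i=8: a=2 ⇒ p=212079, q=9899
i=9: a=2 ⇒ p=499850, q=23331
(x₁, y₁) = (499850, 23331);  499850² − 459·23331² = 1 ✓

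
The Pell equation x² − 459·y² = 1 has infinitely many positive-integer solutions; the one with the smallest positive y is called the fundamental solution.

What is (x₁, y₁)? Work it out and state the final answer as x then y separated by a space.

[21; 2,2,1,4,21,4,1,2,2,42] for √459; ℓ=10 ⇒ convergent index 9
i=0: a=21 ⇒ p=21, q=1
i=1: a=2 ⇒ p=43, q=2
i=2: a=2 ⇒ p=107, q=5
i=3: a=1 ⇒ p=150, q=7
i=4: a=4 ⇒ p=707, q=33
i=5: a=21 ⇒ p=14997, q=700
i=6: a=4 ⇒ p=60695, q=2833
i=7: a=1 ⇒ p=75692, q=3533
i=8: a=2 ⇒ p=212079, q=9899
i=9: a=2 ⇒ p=499850, q=23331
(x₁, y₁) = (499850, 23331);  499850² − 459·23331² = 1 ✓

499850 23331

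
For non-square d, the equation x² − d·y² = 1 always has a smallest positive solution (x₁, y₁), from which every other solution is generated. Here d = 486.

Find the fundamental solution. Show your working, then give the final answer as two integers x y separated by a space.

485 22

√486 → a₀=22, period (22,44); ℓ=2 even so k=1
a_0=22:  p_0=22·1+0=22,  q_0=22·0+1=1
a_1=22:  p_1=22·22+1=485,  q_1=22·1+0=22
→ (485, 22).  Check: 485²=235225, 486·22²=235224, difference 1.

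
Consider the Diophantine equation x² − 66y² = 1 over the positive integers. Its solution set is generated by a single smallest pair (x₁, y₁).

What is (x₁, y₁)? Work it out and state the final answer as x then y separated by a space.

65 8

[8; 8,16] for √66; ℓ=2 ⇒ convergent index 1
step 0: (8, 1)  from 8·(1,0) + (0,1)
step 1: (65, 8)  from 8·(8,1) + (1,0)
→ (65, 8).  Check: 65²=4225, 66·8²=4224, difference 1.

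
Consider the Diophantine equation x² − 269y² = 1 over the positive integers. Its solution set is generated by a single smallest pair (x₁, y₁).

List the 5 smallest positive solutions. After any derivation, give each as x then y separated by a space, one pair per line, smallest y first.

√269 → a₀=16, period (2,2,32); ℓ=3 odd so k=5
k=0  a_k=16  p_k/q_k = 16/1
k=1  a_k=2  p_k/q_k = 33/2
…
k=4  a_k=2  p_k/q_k = 5396/329
k=5  a_k=2  p_k/q_k = 13449/820
→ (13449, 820).  Check: 13449²=180875601, 269·820²=180875600, difference 1.
n=2: (13449,820)∘(13449,820) = (13449·13449+269·820·820, 13449·820+820·13449) = (361751201,22056360)
n=3: (361751201,22056360)∘(13449,820) = (13449·361751201+269·820·22056360, 13449·22056360+820·361751201) = (9730383791049,593271970460)
n=4: (9730383791049,593271970460)∘(13449,820) = (13449·9730383791049+269·820·593271970460, 13449·593271970460+820·9730383791049) = (261727862849884801,15957829439376720)
n=5: (261727862849884801,15957829439376720)∘(13449,820) = (13449·261727862849884801+269·820·15957829439376720, 13449·15957829439376720+820·261727862849884801) = (7039956045205817586249,429233695667083044100)

13449 820
361751201 22056360
9730383791049 593271970460
261727862849884801 15957829439376720
7039956045205817586249 429233695667083044100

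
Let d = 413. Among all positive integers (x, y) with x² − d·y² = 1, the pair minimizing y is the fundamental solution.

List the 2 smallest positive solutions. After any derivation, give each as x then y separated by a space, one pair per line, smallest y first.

[20; 3,9,1,4,1,9,3,40] for √413; ℓ=8 ⇒ convergent index 7
i=0: a=20 ⇒ p=20, q=1
…
i=4: a=4 ⇒ p=3089, q=152
i=5: a=1 ⇒ p=3719, q=183
i=6: a=9 ⇒ p=36560, q=1799
i=7: a=3 ⇒ p=113399, q=5580
fundamental: x₁=113399, y₁=5580  (since 12859333201 − 413·31136400 = 1)
(x_2, y_2) = (113399·113399 + 413·5580·5580, 113399·5580 + 5580·113399) = (25718666401, 1265532840)

113399 5580
25718666401 1265532840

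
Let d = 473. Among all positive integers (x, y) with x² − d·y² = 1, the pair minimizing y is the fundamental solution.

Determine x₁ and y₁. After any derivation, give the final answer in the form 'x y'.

d=473: √d = [21; 1,2,1,42] (ℓ=4, even), read p_3/q_3
a_0=21:  p_0=21·1+0=21,  q_0=21·0+1=1
a_1=1:  p_1=1·21+1=22,  q_1=1·1+0=1
a_2=2:  p_2=2·22+21=65,  q_2=2·1+1=3
a_3=1:  p_3=1·65+22=87,  q_3=1·3+1=4
(x₁, y₁) = (87, 4);  87² − 473·4² = 1 ✓

87 4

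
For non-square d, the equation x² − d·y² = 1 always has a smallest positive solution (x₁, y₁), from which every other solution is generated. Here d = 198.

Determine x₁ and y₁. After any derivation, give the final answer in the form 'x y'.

√198 → a₀=14, period (14,28); ℓ=2 even so k=1
i=0: a=14 ⇒ p=14, q=1
i=1: a=14 ⇒ p=197, q=14
→ (197, 14).  Check: 197²=38809, 198·14²=38808, difference 1.

197 14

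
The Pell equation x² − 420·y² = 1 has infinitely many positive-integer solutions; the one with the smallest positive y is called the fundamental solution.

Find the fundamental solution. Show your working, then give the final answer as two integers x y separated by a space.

41 2

√420 = [20; 2,40, …], period ℓ=2 (even) → k=1
k=0  a_k=20  p_k/q_k = 20/1
k=1  a_k=2  p_k/q_k = 41/2
(x₁, y₁) = (41, 2);  41² − 420·2² = 1 ✓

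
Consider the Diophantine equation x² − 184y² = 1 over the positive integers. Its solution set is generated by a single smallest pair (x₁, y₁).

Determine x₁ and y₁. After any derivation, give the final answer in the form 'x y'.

24335 1794

d=184: √d = [13; 1,1,3,2,1,2,1,2,3,1,1,26] (ℓ=12, even), read p_11/q_11
a_0=13:  p_0=13·1+0=13,  q_0=13·0+1=1
…
a_2=1:  p_2=1·14+13=27,  q_2=1·1+1=2
a_3=3:  p_3=3·27+14=95,  q_3=3·2+1=7
a_4=2:  p_4=2·95+27=217,  q_4=2·7+2=16
a_5=1:  p_5=1·217+95=312,  q_5=1·16+7=23
a_6=2:  p_6=2·312+217=841,  q_6=2·23+16=62
a_7=1:  p_7=1·841+312=1153,  q_7=1·62+23=85
a_8=2:  p_8=2·1153+841=3147,  q_8=2·85+62=232
a_9=3:  p_9=3·3147+1153=10594,  q_9=3·232+85=781
a_10=1:  p_10=1·10594+3147=13741,  q_10=1·781+232=1013
a_11=1:  p_11=1·13741+10594=24335,  q_11=1·1013+781=1794
(x₁, y₁) = (24335, 1794);  24335² − 184·1794² = 1 ✓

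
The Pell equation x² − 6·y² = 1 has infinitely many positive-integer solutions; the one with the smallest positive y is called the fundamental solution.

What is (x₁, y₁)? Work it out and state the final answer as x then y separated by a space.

√6 → a₀=2, period (2,4); ℓ=2 even so k=1
a_0=2:  p_0=2·1+0=2,  q_0=2·0+1=1
a_1=2:  p_1=2·2+1=5,  q_1=2·1+0=2
(x₁, y₁) = (5, 2);  5² − 6·2² = 1 ✓

5 2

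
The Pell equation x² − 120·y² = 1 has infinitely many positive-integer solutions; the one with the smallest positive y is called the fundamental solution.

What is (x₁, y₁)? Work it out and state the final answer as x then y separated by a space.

11 1

[10; 1,20] for √120; ℓ=2 ⇒ convergent index 1
k=0  a_k=10  p_k/q_k = 10/1
k=1  a_k=1  p_k/q_k = 11/1
(x₁, y₁) = (11, 1);  11² − 120·1² = 1 ✓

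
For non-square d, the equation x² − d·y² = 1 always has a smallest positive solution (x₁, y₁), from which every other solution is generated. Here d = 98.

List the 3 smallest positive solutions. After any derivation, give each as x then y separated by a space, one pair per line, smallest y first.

[9; 1,8,1,18] for √98; ℓ=4 ⇒ convergent index 3
i=0: a=9 ⇒ p=9, q=1
i=1: a=1 ⇒ p=10, q=1
i=2: a=8 ⇒ p=89, q=9
i=3: a=1 ⇒ p=99, q=10
(x₁, y₁) = (99, 10);  99² − 98·10² = 1 ✓
k=2:  x_2 = 99·99+98·10·10 = 19601,  y_2 = 99·10+10·99 = 1980
k=3:  x_3 = 99·19601+98·10·1980 = 3880899,  y_3 = 99·1980+10·19601 = 392030

99 10
19601 1980
3880899 392030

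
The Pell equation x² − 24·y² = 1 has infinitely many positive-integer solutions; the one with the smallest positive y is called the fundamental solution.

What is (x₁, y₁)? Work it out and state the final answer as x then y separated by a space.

5 1

√24 = [4; 1,8, …], period ℓ=2 (even) → k=1
step 0: (4, 1)  from 4·(1,0) + (0,1)
step 1: (5, 1)  from 1·(4,1) + (1,0)
fundamental: x₁=5, y₁=1  (since 25 − 24·1 = 1)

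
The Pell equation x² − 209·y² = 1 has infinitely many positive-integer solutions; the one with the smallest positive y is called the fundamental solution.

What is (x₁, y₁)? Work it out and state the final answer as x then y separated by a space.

[14; 2,5,3,2,3,5,2,28] for √209; ℓ=8 ⇒ convergent index 7
k=0  a_k=14  p_k/q_k = 14/1
…
k=4  a_k=2  p_k/q_k = 1171/81
…
k=6  a_k=5  p_k/q_k = 21266/1471
k=7  a_k=2  p_k/q_k = 46551/3220
→ (46551, 3220).  Check: 46551²=2166995601, 209·3220²=2166995600, difference 1.

46551 3220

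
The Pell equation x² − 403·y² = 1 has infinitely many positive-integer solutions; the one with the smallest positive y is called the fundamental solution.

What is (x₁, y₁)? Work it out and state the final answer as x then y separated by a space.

[20; 13,2,1,3,1,3,1,2,13,40] for √403; ℓ=10 ⇒ convergent index 9
i=0: a=20 ⇒ p=20, q=1
i=1: a=13 ⇒ p=261, q=13
…
i=6: a=3 ⇒ p=14213, q=708
…
i=8: a=2 ⇒ p=50147, q=2498
i=9: a=13 ⇒ p=669878, q=33369
→ (669878, 33369).  Check: 669878²=448736534884, 403·33369²=448736534883, difference 1.

669878 33369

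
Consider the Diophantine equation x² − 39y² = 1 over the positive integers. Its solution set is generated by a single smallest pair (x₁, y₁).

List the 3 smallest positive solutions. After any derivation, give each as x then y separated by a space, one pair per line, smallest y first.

25 4
1249 200
62425 9996

[6; 4,12] for √39; ℓ=2 ⇒ convergent index 1
step 0: (6, 1)  from 6·(1,0) + (0,1)
step 1: (25, 4)  from 4·(6,1) + (1,0)
fundamental: x₁=25, y₁=4  (since 625 − 39·16 = 1)
n=2: (25,4)∘(25,4) = (25·25+39·4·4, 25·4+4·25) = (1249,200)
n=3: (1249,200)∘(25,4) = (25·1249+39·4·200, 25·200+4·1249) = (62425,9996)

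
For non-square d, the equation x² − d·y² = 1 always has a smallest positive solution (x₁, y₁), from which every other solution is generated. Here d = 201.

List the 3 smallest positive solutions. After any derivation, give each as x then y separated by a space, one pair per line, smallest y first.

515095 36332
530645718049 37428863080
546665912276384215 38558840456348868

[14; 5,1,1,1,2,…,1,5,28] for √201; ℓ=14 ⇒ convergent index 13
a_0=14:  p_0=14·1+0=14,  q_0=14·0+1=1
a_1=5:  p_1=5·14+1=71,  q_1=5·1+0=5
a_2=1:  p_2=1·71+14=85,  q_2=1·5+1=6
…
a_6=1:  p_6=1·638+241=879,  q_6=1·45+17=62
a_7=8:  p_7=8·879+638=7670,  q_7=8·62+45=541
a_8=1:  p_8=1·7670+879=8549,  q_8=1·541+62=603
…
a_11=1:  p_11=1·33317+24768=58085,  q_11=1·2350+1747=4097
a_12=1:  p_12=1·58085+33317=91402,  q_12=1·4097+2350=6447
a_13=5:  p_13=5·91402+58085=515095,  q_13=5·6447+4097=36332
(x₁, y₁) = (515095, 36332);  515095² − 201·36332² = 1 ✓
k=2:  x_2 = 515095·515095+201·36332·36332 = 530645718049,  y_2 = 515095·36332+36332·515095 = 37428863080
k=3:  x_3 = 515095·530645718049+201·36332·37428863080 = 546665912276384215,  y_3 = 515095·37428863080+36332·530645718049 = 38558840456348868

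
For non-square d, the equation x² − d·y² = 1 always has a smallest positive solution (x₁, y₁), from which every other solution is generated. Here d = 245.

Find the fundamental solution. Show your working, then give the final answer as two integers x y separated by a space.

√245 = [15; 1,1,1,7,6,7,1,1,1,30, …], period ℓ=10 (even) → k=9
k=0  a_k=15  p_k/q_k = 15/1
k=1  a_k=1  p_k/q_k = 16/1
…
k=3  a_k=1  p_k/q_k = 47/3
…
k=6  a_k=7  p_k/q_k = 15809/1010
…
k=8  a_k=1  p_k/q_k = 33825/2161
k=9  a_k=1  p_k/q_k = 51841/3312
→ (51841, 3312).  Check: 51841²=2687489281, 245·3312²=2687489280, difference 1.

51841 3312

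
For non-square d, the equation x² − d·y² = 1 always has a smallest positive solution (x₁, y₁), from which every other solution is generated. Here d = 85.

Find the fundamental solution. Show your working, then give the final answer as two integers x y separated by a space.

285769 30996

d=85: √d = [9; 4,1,1,4,18] (ℓ=5, odd), read p_9/q_9
a_0=9:  p_0=9·1+0=9,  q_0=9·0+1=1
…
a_3=1:  p_3=1·46+37=83,  q_3=1·5+4=9
a_4=4:  p_4=4·83+46=378,  q_4=4·9+5=41
a_5=18:  p_5=18·378+83=6887,  q_5=18·41+9=747
a_6=4:  p_6=4·6887+378=27926,  q_6=4·747+41=3029
…
a_8=1:  p_8=1·34813+27926=62739,  q_8=1·3776+3029=6805
a_9=4:  p_9=4·62739+34813=285769,  q_9=4·6805+3776=30996
fundamental: x₁=285769, y₁=30996  (since 81663921361 − 85·960752016 = 1)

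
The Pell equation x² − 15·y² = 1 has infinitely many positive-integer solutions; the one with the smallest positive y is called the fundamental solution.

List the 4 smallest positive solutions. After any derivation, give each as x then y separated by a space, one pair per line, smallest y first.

√15 → a₀=3, period (1,6); ℓ=2 even so k=1
step 0: (3, 1)  from 3·(1,0) + (0,1)
step 1: (4, 1)  from 1·(3,1) + (1,0)
fundamental: x₁=4, y₁=1  (since 16 − 15·1 = 1)
(4+1√15)^2 = 31 + 8√15
(4+1√15)^3 = 244 + 63√15
(4+1√15)^4 = 1921 + 496√15

4 1
31 8
244 63
1921 496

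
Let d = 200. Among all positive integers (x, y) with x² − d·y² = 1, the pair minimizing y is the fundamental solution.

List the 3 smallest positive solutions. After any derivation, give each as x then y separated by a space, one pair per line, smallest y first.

99 7
19601 1386
3880899 274421

√200 = [14; 7,28, …], period ℓ=2 (even) → k=1
a_0=14:  p_0=14·1+0=14,  q_0=14·0+1=1
a_1=7:  p_1=7·14+1=99,  q_1=7·1+0=7
→ (99, 7).  Check: 99²=9801, 200·7²=9800, difference 1.
n=2: (99,7)∘(99,7) = (99·99+200·7·7, 99·7+7·99) = (19601,1386)
n=3: (19601,1386)∘(99,7) = (99·19601+200·7·1386, 99·1386+7·19601) = (3880899,274421)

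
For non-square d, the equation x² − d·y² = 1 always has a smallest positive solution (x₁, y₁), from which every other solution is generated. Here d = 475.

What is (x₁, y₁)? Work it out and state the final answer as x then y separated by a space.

d=475: √d = [21; 1,3,1,6,2,6,1,3,1,42] (ℓ=10, even), read p_9/q_9
i=0: a=21 ⇒ p=21, q=1
i=1: a=1 ⇒ p=22, q=1
…
i=3: a=1 ⇒ p=109, q=5
…
i=5: a=2 ⇒ p=1591, q=73
…
i=8: a=3 ⇒ p=45921, q=2107
i=9: a=1 ⇒ p=57799, q=2652
(x₁, y₁) = (57799, 2652);  57799² − 475·2652² = 1 ✓

57799 2652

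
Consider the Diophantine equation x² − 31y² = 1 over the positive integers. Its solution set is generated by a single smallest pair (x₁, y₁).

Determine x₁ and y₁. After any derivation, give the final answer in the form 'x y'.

1520 273

d=31: √d = [5; 1,1,3,5,3,1,1,10] (ℓ=8, even), read p_7/q_7
i=0: a=5 ⇒ p=5, q=1
…
i=2: a=1 ⇒ p=11, q=2
…
i=4: a=5 ⇒ p=206, q=37
i=5: a=3 ⇒ p=657, q=118
i=6: a=1 ⇒ p=863, q=155
i=7: a=1 ⇒ p=1520, q=273
(x₁, y₁) = (1520, 273);  1520² − 31·273² = 1 ✓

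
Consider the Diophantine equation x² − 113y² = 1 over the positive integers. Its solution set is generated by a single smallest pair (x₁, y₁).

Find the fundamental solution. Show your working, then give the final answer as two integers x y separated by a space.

d=113: √d = [10; 1,1,1,2,2,1,1,1,20] (ℓ=9, odd), read p_17/q_17
step 0: (10, 1)  from 10·(1,0) + (0,1)
step 1: (11, 1)  from 1·(10,1) + (1,0)
step 2: (21, 2)  from 1·(11,1) + (10,1)
step 3: (32, 3)  from 1·(21,2) + (11,1)
step 4: (85, 8)  from 2·(32,3) + (21,2)
step 5: (202, 19)  from 2·(85,8) + (32,3)
…
step 7: (489, 46)  from 1·(287,27) + (202,19)
…
step 10: (16785, 1579)  from 1·(16009,1506) + (776,73)
…
step 12: (49579, 4664)  from 1·(32794,3085) + (16785,1579)
…
step 16: (758918, 71393)  from 1·(445435,41903) + (313483,29490)
step 17: (1204353, 113296)  from 1·(758918,71393) + (445435,41903)
fundamental: x₁=1204353, y₁=113296  (since 1450466148609 − 113·12835983616 = 1)

1204353 113296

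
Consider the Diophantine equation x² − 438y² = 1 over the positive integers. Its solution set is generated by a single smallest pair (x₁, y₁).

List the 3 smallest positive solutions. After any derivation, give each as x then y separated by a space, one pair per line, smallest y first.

d=438: √d = [20; 1,12,1,40] (ℓ=4, even), read p_3/q_3
i=0: a=20 ⇒ p=20, q=1
…
i=2: a=12 ⇒ p=272, q=13
i=3: a=1 ⇒ p=293, q=14
→ (293, 14).  Check: 293²=85849, 438·14²=85848, difference 1.
n=2: (293,14)∘(293,14) = (293·293+438·14·14, 293·14+14·293) = (171697,8204)
n=3: (171697,8204)∘(293,14) = (293·171697+438·14·8204, 293·8204+14·171697) = (100614149,4807530)

293 14
171697 8204
100614149 4807530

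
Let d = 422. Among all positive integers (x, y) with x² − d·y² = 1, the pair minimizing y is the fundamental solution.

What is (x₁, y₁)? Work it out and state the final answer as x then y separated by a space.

7022501 341850

[20; 1,1,5,2,1,…,1,1,40] for √422; ℓ=14 ⇒ convergent index 13
k=0  a_k=20  p_k/q_k = 20/1
…
k=2  a_k=1  p_k/q_k = 41/2
…
k=6  a_k=3  p_k/q_k = 2650/129
…
k=8  a_k=3  p_k/q_k = 163807/7974
…
k=10  a_k=2  p_k/q_k = 598859/29152
k=11  a_k=5  p_k/q_k = 3211821/156349
k=12  a_k=1  p_k/q_k = 3810680/185501
k=13  a_k=1  p_k/q_k = 7022501/341850
→ (7022501, 341850).  Check: 7022501²=49315520295001, 422·341850²=49315520295000, difference 1.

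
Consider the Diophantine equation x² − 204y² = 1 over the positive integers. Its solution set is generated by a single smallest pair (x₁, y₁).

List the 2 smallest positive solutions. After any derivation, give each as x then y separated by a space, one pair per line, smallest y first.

4999 350
49980001 3499300

√204 → a₀=14, period (3,1,1,6,1,1,3,28); ℓ=8 even so k=7
k=0  a_k=14  p_k/q_k = 14/1
…
k=2  a_k=1  p_k/q_k = 57/4
…
k=5  a_k=1  p_k/q_k = 757/53
k=6  a_k=1  p_k/q_k = 1414/99
k=7  a_k=3  p_k/q_k = 4999/350
→ (4999, 350).  Check: 4999²=24990001, 204·350²=24990000, difference 1.
(4999+350√204)^2 = 49980001 + 3499300√204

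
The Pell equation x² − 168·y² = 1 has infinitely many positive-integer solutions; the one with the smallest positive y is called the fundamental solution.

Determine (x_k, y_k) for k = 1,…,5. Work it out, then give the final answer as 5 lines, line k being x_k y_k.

d=168: √d = [12; 1,24] (ℓ=2, even), read p_1/q_1
i=0: a=12 ⇒ p=12, q=1
i=1: a=1 ⇒ p=13, q=1
(x₁, y₁) = (13, 1);  13² − 168·1² = 1 ✓
n=2: (13,1)∘(13,1) = (13·13+168·1·1, 13·1+1·13) = (337,26)
n=3: (337,26)∘(13,1) = (13·337+168·1·26, 13·26+1·337) = (8749,675)
n=4: (8749,675)∘(13,1) = (13·8749+168·1·675, 13·675+1·8749) = (227137,17524)
n=5: (227137,17524)∘(13,1) = (13·227137+168·1·17524, 13·17524+1·227137) = (5896813,454949)

13 1
337 26
8749 675
227137 17524
5896813 454949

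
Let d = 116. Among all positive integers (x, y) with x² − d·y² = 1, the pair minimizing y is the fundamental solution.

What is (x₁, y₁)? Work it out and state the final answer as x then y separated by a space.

√116 = [10; 1,3,2,1,4,1,2,3,1,20, …], period ℓ=10 (even) → k=9
i=0: a=10 ⇒ p=10, q=1
…
i=2: a=3 ⇒ p=43, q=4
i=3: a=2 ⇒ p=97, q=9
i=4: a=1 ⇒ p=140, q=13
i=5: a=4 ⇒ p=657, q=61
…
i=7: a=2 ⇒ p=2251, q=209
i=8: a=3 ⇒ p=7550, q=701
i=9: a=1 ⇒ p=9801, q=910
fundamental: x₁=9801, y₁=910  (since 96059601 − 116·828100 = 1)

9801 910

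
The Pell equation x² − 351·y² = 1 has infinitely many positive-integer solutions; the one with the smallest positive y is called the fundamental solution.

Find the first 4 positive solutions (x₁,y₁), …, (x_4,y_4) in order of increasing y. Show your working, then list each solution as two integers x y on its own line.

62425 3332
7793761249 416000200
973051091875225 51937624966668
121485428812828080001 6484412476672499600

[18; 1,2,1,3,2,2,2,3,1,2,1,36] for √351; ℓ=12 ⇒ convergent index 11
step 0: (18, 1)  from 18·(1,0) + (0,1)
step 1: (19, 1)  from 1·(18,1) + (1,0)
…
step 5: (637, 34)  from 2·(281,15) + (75,4)
…
step 9: (16543, 883)  from 1·(12796,683) + (3747,200)
step 10: (45882, 2449)  from 2·(16543,883) + (12796,683)
step 11: (62425, 3332)  from 1·(45882,2449) + (16543,883)
fundamental: x₁=62425, y₁=3332  (since 3896880625 − 351·11102224 = 1)
(x_2, y_2) = (62425·62425 + 351·3332·3332, 62425·3332 + 3332·62425) = (7793761249, 416000200)
(x_3, y_3) = (62425·7793761249 + 351·3332·416000200, 62425·416000200 + 3332·7793761249) = (973051091875225, 51937624966668)
(x_4, y_4) = (62425·973051091875225 + 351·3332·51937624966668, 62425·51937624966668 + 3332·973051091875225) = (121485428812828080001, 6484412476672499600)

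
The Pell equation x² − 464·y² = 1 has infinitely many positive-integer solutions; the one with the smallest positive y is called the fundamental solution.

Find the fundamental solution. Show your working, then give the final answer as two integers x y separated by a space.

9801 455

[21; 1,1,5,1,1,1,5,1,1,42] for √464; ℓ=10 ⇒ convergent index 9
k=0  a_k=21  p_k/q_k = 21/1
k=1  a_k=1  p_k/q_k = 22/1
…
k=4  a_k=1  p_k/q_k = 280/13
k=5  a_k=1  p_k/q_k = 517/24
k=6  a_k=1  p_k/q_k = 797/37
k=7  a_k=5  p_k/q_k = 4502/209
k=8  a_k=1  p_k/q_k = 5299/246
k=9  a_k=1  p_k/q_k = 9801/455
→ (9801, 455).  Check: 9801²=96059601, 464·455²=96059600, difference 1.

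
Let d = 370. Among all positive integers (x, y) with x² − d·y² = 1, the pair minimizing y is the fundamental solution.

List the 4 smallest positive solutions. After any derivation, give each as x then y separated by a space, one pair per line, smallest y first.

[19; 4,4,38] for √370; ℓ=3 ⇒ convergent index 5
i=0: a=19 ⇒ p=19, q=1
i=1: a=4 ⇒ p=77, q=4
i=2: a=4 ⇒ p=327, q=17
…
i=4: a=4 ⇒ p=50339, q=2617
i=5: a=4 ⇒ p=213859, q=11118
(x₁, y₁) = (213859, 11118);  213859² − 370·11118² = 1 ✓
n=2: (213859,11118)∘(213859,11118) = (213859·213859+370·11118·11118, 213859·11118+11118·213859) = (91471343761,4755368724)
n=3: (91471343761,4755368724)∘(213859,11118) = (213859·91471343761+370·11118·4755368724, 213859·4755368724+11118·91471343761) = (39123940210553539,2033956799880714)
n=4: (39123940210553539,2033956799880714)∘(213859,11118) = (213859·39123940210553539+370·11118·2033956799880714, 213859·2033956799880714+11118·39123940210553539) = (16734013458886067250241,869959934526623861928)

213859 11118
91471343761 4755368724
39123940210553539 2033956799880714
16734013458886067250241 869959934526623861928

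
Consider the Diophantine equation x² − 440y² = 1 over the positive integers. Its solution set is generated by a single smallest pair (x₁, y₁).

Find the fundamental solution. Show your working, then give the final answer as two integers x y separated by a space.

√440 = [20; 1,40, …], period ℓ=2 (even) → k=1
i=0: a=20 ⇒ p=20, q=1
i=1: a=1 ⇒ p=21, q=1
(x₁, y₁) = (21, 1);  21² − 440·1² = 1 ✓

21 1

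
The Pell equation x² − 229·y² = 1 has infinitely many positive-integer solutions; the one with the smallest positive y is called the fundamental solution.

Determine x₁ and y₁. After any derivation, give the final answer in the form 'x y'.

5848201 386460

√229 → a₀=15, period (7,1,1,7,30); ℓ=5 odd so k=9
i=0: a=15 ⇒ p=15, q=1
i=1: a=7 ⇒ p=106, q=7
…
i=3: a=1 ⇒ p=227, q=15
…
i=5: a=30 ⇒ p=51527, q=3405
i=6: a=7 ⇒ p=362399, q=23948
…
i=8: a=1 ⇒ p=776325, q=51301
i=9: a=7 ⇒ p=5848201, q=386460
(x₁, y₁) = (5848201, 386460);  5848201² − 229·386460² = 1 ✓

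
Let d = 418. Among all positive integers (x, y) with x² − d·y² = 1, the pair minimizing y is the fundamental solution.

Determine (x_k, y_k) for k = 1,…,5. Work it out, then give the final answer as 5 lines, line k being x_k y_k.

√418 = [20; 2,4,20,4,2,40, …], period ℓ=6 (even) → k=5
step 0: (20, 1)  from 20·(1,0) + (0,1)
step 1: (41, 2)  from 2·(20,1) + (1,0)
…
step 4: (15068, 737)  from 4·(3721,182) + (184,9)
step 5: (33857, 1656)  from 2·(15068,737) + (3721,182)
fundamental: x₁=33857, y₁=1656  (since 1146296449 − 418·2742336 = 1)
n=2: (33857,1656)∘(33857,1656) = (33857·33857+418·1656·1656, 33857·1656+1656·33857) = (2292592897,112134384)
n=3: (2292592897,112134384)∘(33857,1656) = (33857·2292592897+418·1656·112134384, 33857·112134384+1656·2292592897) = (155240635393601,7593067676520)
n=4: (155240635393601,7593067676520)∘(33857,1656) = (33857·155240635393601+418·1656·7593067676520, 33857·7593067676520+1656·155240635393601) = (10511964382749705217,514156984535740896)
n=5: (10511964382749705217,514156984535740896)∘(33857,1656) = (33857·10511964382749705217+418·1656·514156984535740896, 33857·514156984535740896+1656·10511964382749705217) = (711807156058272903670337,34815626043260091355224)

33857 1656
2292592897 112134384
155240635393601 7593067676520
10511964382749705217 514156984535740896
711807156058272903670337 34815626043260091355224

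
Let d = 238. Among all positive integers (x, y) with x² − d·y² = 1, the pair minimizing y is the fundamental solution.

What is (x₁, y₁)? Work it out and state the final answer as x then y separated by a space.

d=238: √d = [15; 2,2,1,14,1,2,2,30] (ℓ=8, even), read p_7/q_7
step 0: (15, 1)  from 15·(1,0) + (0,1)
…
step 3: (108, 7)  from 1·(77,5) + (31,2)
step 4: (1589, 103)  from 14·(108,7) + (77,5)
…
step 6: (4983, 323)  from 2·(1697,110) + (1589,103)
step 7: (11663, 756)  from 2·(4983,323) + (1697,110)
fundamental: x₁=11663, y₁=756  (since 136025569 − 238·571536 = 1)

11663 756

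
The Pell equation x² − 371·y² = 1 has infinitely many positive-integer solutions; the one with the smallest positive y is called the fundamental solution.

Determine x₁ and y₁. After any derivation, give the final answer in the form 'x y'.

1695 88

d=371: √d = [19; 3,1,4,1,3,38] (ℓ=6, even), read p_5/q_5
k=0  a_k=19  p_k/q_k = 19/1
k=1  a_k=3  p_k/q_k = 58/3
…
k=4  a_k=1  p_k/q_k = 443/23
k=5  a_k=3  p_k/q_k = 1695/88
fundamental: x₁=1695, y₁=88  (since 2873025 − 371·7744 = 1)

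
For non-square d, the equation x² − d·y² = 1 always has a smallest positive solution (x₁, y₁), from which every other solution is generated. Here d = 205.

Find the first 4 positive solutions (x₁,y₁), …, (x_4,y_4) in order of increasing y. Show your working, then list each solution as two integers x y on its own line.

d=205: √d = [14; 3,6,1,4,1,6,3,28] (ℓ=8, even), read p_7/q_7
a_0=14:  p_0=14·1+0=14,  q_0=14·0+1=1
a_1=3:  p_1=3·14+1=43,  q_1=3·1+0=3
…
a_5=1:  p_5=1·1532+315=1847,  q_5=1·107+22=129
a_6=6:  p_6=6·1847+1532=12614,  q_6=6·129+107=881
a_7=3:  p_7=3·12614+1847=39689,  q_7=3·881+129=2772
(x₁, y₁) = (39689, 2772);  39689² − 205·2772² = 1 ✓
n=2: (39689,2772)∘(39689,2772) = (39689·39689+205·2772·2772, 39689·2772+2772·39689) = (3150433441,220035816)
n=3: (3150433441,220035816)∘(39689,2772) = (39689·3150433441+205·2772·220035816, 39689·220035816+2772·3150433441) = (250075105640009,17466002999676)
n=4: (250075105640009,17466002999676)∘(39689,2772) = (39689·250075105640009+205·2772·17466002999676, 39689·17466002999676+2772·250075105640009) = (19850461732342200961,1386416385888245712)

39689 2772
3150433441 220035816
250075105640009 17466002999676
19850461732342200961 1386416385888245712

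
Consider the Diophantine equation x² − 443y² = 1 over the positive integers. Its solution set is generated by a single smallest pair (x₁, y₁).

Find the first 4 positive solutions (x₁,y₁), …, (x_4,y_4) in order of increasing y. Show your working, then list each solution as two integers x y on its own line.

442 21
390727 18564
345402226 16410555
305335177057 14506912056

[21; 21,42] for √443; ℓ=2 ⇒ convergent index 1
k=0  a_k=21  p_k/q_k = 21/1
k=1  a_k=21  p_k/q_k = 442/21
→ (442, 21).  Check: 442²=195364, 443·21²=195363, difference 1.
k=2:  x_2 = 442·442+443·21·21 = 390727,  y_2 = 442·21+21·442 = 18564
k=3:  x_3 = 442·390727+443·21·18564 = 345402226,  y_3 = 442·18564+21·390727 = 16410555
k=4:  x_4 = 442·345402226+443·21·16410555 = 305335177057,  y_4 = 442·16410555+21·345402226 = 14506912056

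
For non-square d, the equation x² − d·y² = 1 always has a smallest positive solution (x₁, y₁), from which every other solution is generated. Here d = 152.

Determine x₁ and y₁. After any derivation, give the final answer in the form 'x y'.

√152 → a₀=12, period (3,24); ℓ=2 even so k=1
i=0: a=12 ⇒ p=12, q=1
i=1: a=3 ⇒ p=37, q=3
→ (37, 3).  Check: 37²=1369, 152·3²=1368, difference 1.

37 3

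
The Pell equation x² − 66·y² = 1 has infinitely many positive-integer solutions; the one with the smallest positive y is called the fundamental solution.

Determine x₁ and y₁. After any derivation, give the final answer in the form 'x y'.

√66 → a₀=8, period (8,16); ℓ=2 even so k=1
k=0  a_k=8  p_k/q_k = 8/1
k=1  a_k=8  p_k/q_k = 65/8
fundamental: x₁=65, y₁=8  (since 4225 − 66·64 = 1)

65 8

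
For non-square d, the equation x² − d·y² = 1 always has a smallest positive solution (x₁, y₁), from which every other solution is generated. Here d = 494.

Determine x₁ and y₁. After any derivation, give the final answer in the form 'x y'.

√494 → a₀=22, period (4,2,2,1,2,1,2,2,4,44); ℓ=10 even so k=9
step 0: (22, 1)  from 22·(1,0) + (0,1)
…
step 3: (489, 22)  from 2·(200,9) + (89,4)
…
step 8: (16514, 743)  from 2·(6979,314) + (2556,115)
step 9: (73035, 3286)  from 4·(16514,743) + (6979,314)
(x₁, y₁) = (73035, 3286);  73035² − 494·3286² = 1 ✓

73035 3286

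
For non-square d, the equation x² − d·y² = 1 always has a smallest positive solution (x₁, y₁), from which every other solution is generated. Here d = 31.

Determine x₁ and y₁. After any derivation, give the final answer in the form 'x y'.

[5; 1,1,3,5,3,1,1,10] for √31; ℓ=8 ⇒ convergent index 7
a_0=5:  p_0=5·1+0=5,  q_0=5·0+1=1
a_1=1:  p_1=1·5+1=6,  q_1=1·1+0=1
a_2=1:  p_2=1·6+5=11,  q_2=1·1+1=2
…
a_4=5:  p_4=5·39+11=206,  q_4=5·7+2=37
a_5=3:  p_5=3·206+39=657,  q_5=3·37+7=118
a_6=1:  p_6=1·657+206=863,  q_6=1·118+37=155
a_7=1:  p_7=1·863+657=1520,  q_7=1·155+118=273
fundamental: x₁=1520, y₁=273  (since 2310400 − 31·74529 = 1)

1520 273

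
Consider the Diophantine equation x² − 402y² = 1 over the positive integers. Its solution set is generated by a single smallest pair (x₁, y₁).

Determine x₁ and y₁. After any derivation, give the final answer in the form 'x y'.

√402 → a₀=20, period (20,40); ℓ=2 even so k=1
step 0: (20, 1)  from 20·(1,0) + (0,1)
step 1: (401, 20)  from 20·(20,1) + (1,0)
fundamental: x₁=401, y₁=20  (since 160801 − 402·400 = 1)

401 20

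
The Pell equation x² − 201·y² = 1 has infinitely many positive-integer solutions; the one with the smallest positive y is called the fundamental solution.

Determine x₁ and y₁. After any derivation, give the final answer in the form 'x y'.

√201 → a₀=14, period (5,1,1,1,2,…,1,5,28); ℓ=14 even so k=13
a_0=14:  p_0=14·1+0=14,  q_0=14·0+1=1
a_1=5:  p_1=5·14+1=71,  q_1=5·1+0=5
a_2=1:  p_2=1·71+14=85,  q_2=1·5+1=6
a_3=1:  p_3=1·85+71=156,  q_3=1·6+5=11
…
a_6=1:  p_6=1·638+241=879,  q_6=1·45+17=62
…
a_9=2:  p_9=2·8549+7670=24768,  q_9=2·603+541=1747
…
a_12=1:  p_12=1·58085+33317=91402,  q_12=1·4097+2350=6447
a_13=5:  p_13=5·91402+58085=515095,  q_13=5·6447+4097=36332
→ (515095, 36332).  Check: 515095²=265322859025, 201·36332²=265322859024, difference 1.

515095 36332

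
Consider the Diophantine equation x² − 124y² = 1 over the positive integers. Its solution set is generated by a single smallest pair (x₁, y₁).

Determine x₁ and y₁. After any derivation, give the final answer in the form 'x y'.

4620799 414960

√124 = [11; 7,2,1,1,1,…,2,7,22, …], period ℓ=16 (even) → k=15
step 0: (11, 1)  from 11·(1,0) + (0,1)
…
step 2: (167, 15)  from 2·(78,7) + (11,1)
step 3: (245, 22)  from 1·(167,15) + (78,7)
…
step 5: (657, 59)  from 1·(412,37) + (245,22)
…
step 9: (17583, 1579)  from 1·(14543,1306) + (3040,273)
…
step 11: (84875, 7622)  from 1·(67292,6043) + (17583,1579)
step 12: (152167, 13665)  from 1·(84875,7622) + (67292,6043)
step 13: (237042, 21287)  from 1·(152167,13665) + (84875,7622)
step 14: (626251, 56239)  from 2·(237042,21287) + (152167,13665)
step 15: (4620799, 414960)  from 7·(626251,56239) + (237042,21287)
→ (4620799, 414960).  Check: 4620799²=21351783398401, 124·414960²=21351783398400, difference 1.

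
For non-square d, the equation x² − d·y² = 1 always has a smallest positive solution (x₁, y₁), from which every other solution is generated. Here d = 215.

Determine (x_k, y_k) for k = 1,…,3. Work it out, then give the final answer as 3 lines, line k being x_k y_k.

[14; 1,1,1,28] for √215; ℓ=4 ⇒ convergent index 3
a_0=14:  p_0=14·1+0=14,  q_0=14·0+1=1
…
a_2=1:  p_2=1·15+14=29,  q_2=1·1+1=2
a_3=1:  p_3=1·29+15=44,  q_3=1·2+1=3
(x₁, y₁) = (44, 3);  44² − 215·3² = 1 ✓
(x_2, y_2) = (44·44 + 215·3·3, 44·3 + 3·44) = (3871, 264)
(x_3, y_3) = (44·3871 + 215·3·264, 44·264 + 3·3871) = (340604, 23229)

44 3
3871 264
340604 23229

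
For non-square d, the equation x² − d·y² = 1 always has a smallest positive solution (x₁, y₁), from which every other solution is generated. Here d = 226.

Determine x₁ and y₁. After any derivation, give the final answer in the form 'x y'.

451 30

√226 = [15; 30, …], period ℓ=1 (odd) → k=1
i=0: a=15 ⇒ p=15, q=1
i=1: a=30 ⇒ p=451, q=30
fundamental: x₁=451, y₁=30  (since 203401 − 226·900 = 1)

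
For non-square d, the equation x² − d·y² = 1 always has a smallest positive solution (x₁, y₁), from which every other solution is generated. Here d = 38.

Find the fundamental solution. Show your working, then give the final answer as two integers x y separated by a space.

√38 → a₀=6, period (6,12); ℓ=2 even so k=1
k=0  a_k=6  p_k/q_k = 6/1
k=1  a_k=6  p_k/q_k = 37/6
(x₁, y₁) = (37, 6);  37² − 38·6² = 1 ✓

37 6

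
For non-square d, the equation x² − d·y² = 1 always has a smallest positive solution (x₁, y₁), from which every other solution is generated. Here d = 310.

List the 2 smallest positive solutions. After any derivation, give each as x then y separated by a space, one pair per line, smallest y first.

848719 48204
1440647881921 81823301352

√310 → a₀=17, period (1,1,1,1,5,…,1,1,34); ℓ=16 even so k=15
step 0: (17, 1)  from 17·(1,0) + (0,1)
…
step 2: (35, 2)  from 1·(18,1) + (17,1)
…
step 4: (88, 5)  from 1·(53,3) + (35,2)
…
step 6: (1567, 89)  from 3·(493,28) + (88,5)
step 7: (2060, 117)  from 1·(1567,89) + (493,28)
step 8: (5687, 323)  from 2·(2060,117) + (1567,89)
step 9: (7747, 440)  from 1·(5687,323) + (2060,117)
step 10: (28928, 1643)  from 3·(7747,440) + (5687,323)
step 11: (152387, 8655)  from 5·(28928,1643) + (7747,440)
step 12: (181315, 10298)  from 1·(152387,8655) + (28928,1643)
…
step 14: (515017, 29251)  from 1·(333702,18953) + (181315,10298)
step 15: (848719, 48204)  from 1·(515017,29251) + (333702,18953)
(x₁, y₁) = (848719, 48204);  848719² − 310·48204² = 1 ✓
n=2: (848719,48204)∘(848719,48204) = (848719·848719+310·48204·48204, 848719·48204+48204·848719) = (1440647881921,81823301352)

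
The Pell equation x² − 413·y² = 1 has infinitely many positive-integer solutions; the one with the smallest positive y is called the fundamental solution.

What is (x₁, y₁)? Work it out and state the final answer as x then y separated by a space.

113399 5580

d=413: √d = [20; 3,9,1,4,1,9,3,40] (ℓ=8, even), read p_7/q_7
step 0: (20, 1)  from 20·(1,0) + (0,1)
…
step 2: (569, 28)  from 9·(61,3) + (20,1)
step 3: (630, 31)  from 1·(569,28) + (61,3)
…
step 5: (3719, 183)  from 1·(3089,152) + (630,31)
step 6: (36560, 1799)  from 9·(3719,183) + (3089,152)
step 7: (113399, 5580)  from 3·(36560,1799) + (3719,183)
fundamental: x₁=113399, y₁=5580  (since 12859333201 − 413·31136400 = 1)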